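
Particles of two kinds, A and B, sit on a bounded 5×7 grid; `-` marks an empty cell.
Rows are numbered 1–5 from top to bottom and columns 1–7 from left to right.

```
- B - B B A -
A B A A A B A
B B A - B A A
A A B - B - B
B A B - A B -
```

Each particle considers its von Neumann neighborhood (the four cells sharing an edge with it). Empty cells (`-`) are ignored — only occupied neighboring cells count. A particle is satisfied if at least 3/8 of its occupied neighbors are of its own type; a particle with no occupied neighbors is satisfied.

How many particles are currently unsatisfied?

(1,2)B 1/1 ✓
(1,4)B 1/2 ✓
(1,5)B 1/3 ✗
(1,6)A 0/2 ✗
(2,1)A 0/2 ✗
(2,2)B 2/4 ✓
(2,3)A 2/3 ✓
(2,4)A 2/3 ✓
(2,5)A 1/4 ✗
(2,6)B 0/4 ✗
(2,7)A 1/2 ✓
(3,1)B 1/3 ✗
(3,2)B 2/4 ✓
(3,3)A 1/3 ✗
(3,5)B 1/3 ✗
(3,6)A 1/3 ✗
(3,7)A 2/3 ✓
(4,1)A 1/3 ✗
(4,2)A 2/4 ✓
(4,3)B 1/3 ✗
(4,5)B 1/2 ✓
(4,7)B 0/1 ✗
(5,1)B 0/2 ✗
(5,2)A 1/3 ✗
(5,3)B 1/2 ✓
(5,5)A 0/2 ✗
(5,6)B 0/1 ✗
Unsatisfied: (1,5), (1,6), (2,1), (2,5), (2,6), (3,1), (3,3), (3,5), (3,6), (4,1), (4,3), (4,7), (5,1), (5,2), (5,5), (5,6) — 16 in total.

16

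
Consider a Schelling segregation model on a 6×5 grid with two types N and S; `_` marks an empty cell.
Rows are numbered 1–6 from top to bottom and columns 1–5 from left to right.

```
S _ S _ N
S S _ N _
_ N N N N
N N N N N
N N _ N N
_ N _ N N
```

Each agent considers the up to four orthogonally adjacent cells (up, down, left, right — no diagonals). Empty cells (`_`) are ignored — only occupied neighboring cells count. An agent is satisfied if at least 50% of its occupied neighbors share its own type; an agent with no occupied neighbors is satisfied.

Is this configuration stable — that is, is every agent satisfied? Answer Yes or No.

Row 1: (1,1)S 1/1 ✓ · (1,3)S 0/0 ✓ · (1,5)N 0/0 ✓
Row 2: (2,1)S 2/2 ✓ · (2,2)S 1/2 ✓ · (2,4)N 1/1 ✓
Row 3: (3,2)N 2/3 ✓ · (3,3)N 3/3 ✓ · (3,4)N 4/4 ✓ · (3,5)N 2/2 ✓
Row 4: (4,1)N 2/2 ✓ · (4,2)N 4/4 ✓ · (4,3)N 3/3 ✓ · (4,4)N 4/4 ✓ · (4,5)N 3/3 ✓
Row 5: (5,1)N 2/2 ✓ · (5,2)N 3/3 ✓ · (5,4)N 3/3 ✓ · (5,5)N 3/3 ✓
Row 6: (6,2)N 1/1 ✓ · (6,4)N 2/2 ✓ · (6,5)N 2/2 ✓
All meet the threshold, so the configuration is stable.

Yes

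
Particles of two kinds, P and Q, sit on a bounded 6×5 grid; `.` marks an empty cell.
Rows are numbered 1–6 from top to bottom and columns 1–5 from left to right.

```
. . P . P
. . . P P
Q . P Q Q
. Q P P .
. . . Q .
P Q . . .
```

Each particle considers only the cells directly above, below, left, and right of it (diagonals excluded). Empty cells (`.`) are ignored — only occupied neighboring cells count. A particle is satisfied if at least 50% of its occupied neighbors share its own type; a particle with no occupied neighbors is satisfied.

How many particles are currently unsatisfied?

6

(1,3)P 0/0 ok
(1,5)P 1/1 ok
(2,4)P 1/2 ok
(2,5)P 2/3 ok
(3,1)Q 0/0 ok
(3,3)P 1/2 ok
(3,4)Q 1/4 unhappy
(3,5)Q 1/2 ok
(4,2)Q 0/1 unhappy
(4,3)P 2/3 ok
(4,4)P 1/3 unhappy
(5,4)Q 0/1 unhappy
(6,1)P 0/1 unhappy
(6,2)Q 0/1 unhappy
Unsatisfied: (3,4), (4,2), (4,4), (5,4), (6,1), (6,2) — 6 in total.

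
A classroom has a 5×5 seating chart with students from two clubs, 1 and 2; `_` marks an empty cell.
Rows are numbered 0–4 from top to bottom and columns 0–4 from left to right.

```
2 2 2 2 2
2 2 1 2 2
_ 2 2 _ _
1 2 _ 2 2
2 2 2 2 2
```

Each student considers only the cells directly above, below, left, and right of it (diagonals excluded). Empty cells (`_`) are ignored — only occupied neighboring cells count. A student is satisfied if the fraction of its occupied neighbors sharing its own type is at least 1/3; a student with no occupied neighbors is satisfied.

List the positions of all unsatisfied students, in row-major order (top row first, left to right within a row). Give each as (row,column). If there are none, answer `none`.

Row 0: (0,0)2 2/2 ok · (0,1)2 3/3 ok · (0,2)2 2/3 ok · (0,3)2 3/3 ok · (0,4)2 2/2 ok
Row 1: (1,0)2 2/2 ok · (1,1)2 3/4 ok · (1,2)1 0/4 unhappy · (1,3)2 2/3 ok · (1,4)2 2/2 ok
Row 2: (2,1)2 3/3 ok · (2,2)2 1/2 ok
Row 3: (3,0)1 0/2 unhappy · (3,1)2 2/3 ok · (3,3)2 2/2 ok · (3,4)2 2/2 ok
Row 4: (4,0)2 1/2 ok · (4,1)2 3/3 ok · (4,2)2 2/2 ok · (4,3)2 3/3 ok · (4,4)2 2/2 ok

(1,2), (3,0)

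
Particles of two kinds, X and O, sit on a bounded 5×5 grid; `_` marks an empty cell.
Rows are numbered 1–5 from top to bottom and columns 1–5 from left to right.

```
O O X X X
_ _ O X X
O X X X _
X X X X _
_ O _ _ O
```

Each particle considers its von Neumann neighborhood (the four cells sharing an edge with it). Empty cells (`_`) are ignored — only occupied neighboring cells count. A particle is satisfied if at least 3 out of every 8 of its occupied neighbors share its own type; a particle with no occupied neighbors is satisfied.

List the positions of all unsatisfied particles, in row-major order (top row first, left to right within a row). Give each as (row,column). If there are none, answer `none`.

(1,3), (2,3), (3,1), (5,2)

Row 1: (1,1)O 1/1 ✓ · (1,2)O 1/2 ✓ · (1,3)X 1/3 ✗ · (1,4)X 3/3 ✓ · (1,5)X 2/2 ✓
Row 2: (2,3)O 0/3 ✗ · (2,4)X 3/4 ✓ · (2,5)X 2/2 ✓
Row 3: (3,1)O 0/2 ✗ · (3,2)X 2/3 ✓ · (3,3)X 3/4 ✓ · (3,4)X 3/3 ✓
Row 4: (4,1)X 1/2 ✓ · (4,2)X 3/4 ✓ · (4,3)X 3/3 ✓ · (4,4)X 2/2 ✓
Row 5: (5,2)O 0/1 ✗ · (5,5)O 0/0 ✓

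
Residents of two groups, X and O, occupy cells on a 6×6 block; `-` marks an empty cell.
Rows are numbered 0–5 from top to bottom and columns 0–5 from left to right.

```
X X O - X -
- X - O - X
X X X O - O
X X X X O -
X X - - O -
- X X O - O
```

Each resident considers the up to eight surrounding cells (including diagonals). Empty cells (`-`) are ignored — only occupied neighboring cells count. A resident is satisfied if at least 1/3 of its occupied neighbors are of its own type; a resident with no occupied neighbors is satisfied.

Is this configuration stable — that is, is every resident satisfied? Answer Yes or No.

(0,0)X 2/2 ok
(0,1)X 2/3 ok
(0,2)O 1/3 ok
(0,4)X 1/2 ok
(1,1)X 5/6 ok
(1,3)O 2/4 ok
(1,5)X 1/2 ok
(2,0)X 4/4 ok
(2,1)X 6/6 ok
(2,2)X 5/7 ok
(2,3)O 2/5 ok
(2,5)O 1/2 ok
(3,0)X 5/5 ok
(3,1)X 7/7 ok
(3,2)X 5/6 ok
(3,3)X 2/5 ok
(3,4)O 3/4 ok
(4,0)X 4/4 ok
(4,1)X 6/6 ok
(4,4)O 3/4 ok
(5,1)X 3/3 ok
(5,2)X 2/3 ok
(5,3)O 1/2 ok
(5,5)O 1/1 ok
All meet the threshold, so the configuration is stable.

Yes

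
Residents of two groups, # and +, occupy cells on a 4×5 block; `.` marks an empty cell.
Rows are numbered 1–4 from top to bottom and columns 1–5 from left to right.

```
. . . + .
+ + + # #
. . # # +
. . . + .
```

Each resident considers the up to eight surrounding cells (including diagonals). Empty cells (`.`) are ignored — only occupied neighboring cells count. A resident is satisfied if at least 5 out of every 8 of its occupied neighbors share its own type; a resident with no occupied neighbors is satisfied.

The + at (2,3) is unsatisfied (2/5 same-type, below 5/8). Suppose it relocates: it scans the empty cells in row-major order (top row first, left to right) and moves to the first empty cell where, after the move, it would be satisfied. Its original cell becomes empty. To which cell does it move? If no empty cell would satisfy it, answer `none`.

(1,1)

Vacating (2,3). Empty cells in order:
  (1,1): 2/2 same-type → satisfied — stop here.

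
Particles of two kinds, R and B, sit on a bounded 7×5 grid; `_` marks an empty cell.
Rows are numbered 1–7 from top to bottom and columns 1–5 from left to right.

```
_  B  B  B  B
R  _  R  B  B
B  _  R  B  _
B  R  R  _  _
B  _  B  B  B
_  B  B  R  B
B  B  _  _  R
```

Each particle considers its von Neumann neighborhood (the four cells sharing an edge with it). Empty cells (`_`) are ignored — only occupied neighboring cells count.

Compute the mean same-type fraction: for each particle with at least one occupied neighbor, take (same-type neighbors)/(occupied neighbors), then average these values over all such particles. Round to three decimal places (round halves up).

0.663

(1,2)B 1/1
(1,3)B 2/3
(1,4)B 3/3
(1,5)B 2/2
(2,1)R 0/1
(2,3)R 1/3
(2,4)B 3/4
(2,5)B 2/2
(3,1)B 1/2
(3,3)R 2/3
(3,4)B 1/2
(4,1)B 2/3
(4,2)R 1/2
(4,3)R 2/3
(5,1)B 1/1
(5,3)B 2/3
(5,4)B 2/3
(5,5)B 2/2
(6,2)B 2/2
(6,3)B 2/3
(6,4)R 0/3
(6,5)B 1/3
(7,1)B 1/1
(7,2)B 2/2
(7,5)R 0/1
Sum over 25 particles: 1/1 + 2/3 + 3/3 + 2/2 + 0/1 + 1/3 + 3/4 + 2/2 + 1/2 + 2/3 + 1/2 + 2/3 + 1/2 + 2/3 + 1/1 + 2/3 + 2/3 + 2/2 + 2/2 + 2/3 + 0/3 + 1/3 + 1/1 + 2/2 + 0/1 = 199/12; mean = 199/12 ÷ 25 = 199/300 = 0.663333… → 0.663.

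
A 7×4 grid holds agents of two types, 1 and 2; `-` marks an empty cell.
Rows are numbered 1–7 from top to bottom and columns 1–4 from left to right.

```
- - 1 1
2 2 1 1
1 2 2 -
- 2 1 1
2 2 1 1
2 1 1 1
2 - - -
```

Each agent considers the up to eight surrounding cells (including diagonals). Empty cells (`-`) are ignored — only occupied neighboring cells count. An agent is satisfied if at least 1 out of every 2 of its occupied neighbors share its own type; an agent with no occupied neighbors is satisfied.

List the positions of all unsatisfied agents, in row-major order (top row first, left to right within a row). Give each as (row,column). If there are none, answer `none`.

(3,1), (3,3), (4,3), (5,2), (6,2)

(1,3)1 3/4 ok
(1,4)1 3/3 ok
(2,1)2 2/3 ok
(2,2)2 3/6 ok
(2,3)1 3/6 ok
(2,4)1 3/4 ok
(3,1)1 0/4 unhappy
(3,2)2 4/7 ok
(3,3)2 3/7 unhappy
(4,2)2 4/7 ok
(4,3)1 3/7 unhappy
(4,4)1 3/4 ok
(5,1)2 3/4 ok
(5,2)2 3/7 unhappy
(5,3)1 6/8 ok
(5,4)1 5/5 ok
(6,1)2 3/4 ok
(6,2)1 2/6 unhappy
(6,3)1 4/5 ok
(6,4)1 3/3 ok
(7,1)2 1/2 ok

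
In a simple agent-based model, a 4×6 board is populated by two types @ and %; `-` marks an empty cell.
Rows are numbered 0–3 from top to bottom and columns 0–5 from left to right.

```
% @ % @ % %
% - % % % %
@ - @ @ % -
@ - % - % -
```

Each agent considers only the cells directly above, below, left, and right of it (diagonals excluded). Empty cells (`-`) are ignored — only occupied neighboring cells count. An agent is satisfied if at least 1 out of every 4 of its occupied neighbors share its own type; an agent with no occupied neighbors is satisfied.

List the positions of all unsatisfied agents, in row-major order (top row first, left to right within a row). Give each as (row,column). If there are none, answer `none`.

Row 0: (0,0)% 1/2 satisfied · (0,1)@ 0/2 not · (0,2)% 1/3 satisfied · (0,3)@ 0/3 not · (0,4)% 2/3 satisfied · (0,5)% 2/2 satisfied
Row 1: (1,0)% 1/2 satisfied · (1,2)% 2/3 satisfied · (1,3)% 2/4 satisfied · (1,4)% 4/4 satisfied · (1,5)% 2/2 satisfied
Row 2: (2,0)@ 1/2 satisfied · (2,2)@ 1/3 satisfied · (2,3)@ 1/3 satisfied · (2,4)% 2/3 satisfied
Row 3: (3,0)@ 1/1 satisfied · (3,2)% 0/1 not · (3,4)% 1/1 satisfied

(0,1), (0,3), (3,2)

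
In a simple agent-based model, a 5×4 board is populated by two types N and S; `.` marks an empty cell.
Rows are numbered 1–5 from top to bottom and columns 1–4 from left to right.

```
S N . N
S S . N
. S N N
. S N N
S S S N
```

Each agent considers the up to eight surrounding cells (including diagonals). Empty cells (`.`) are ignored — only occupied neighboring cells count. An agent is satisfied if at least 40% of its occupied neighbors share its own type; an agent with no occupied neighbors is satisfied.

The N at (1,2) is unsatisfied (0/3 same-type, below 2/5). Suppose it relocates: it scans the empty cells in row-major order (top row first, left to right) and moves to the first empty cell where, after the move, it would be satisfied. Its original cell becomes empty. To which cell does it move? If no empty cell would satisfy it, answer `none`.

(1,3)

Vacating (1,2). Empty cells in order:
  (1,3): 2/3 same-type → satisfied — stop here.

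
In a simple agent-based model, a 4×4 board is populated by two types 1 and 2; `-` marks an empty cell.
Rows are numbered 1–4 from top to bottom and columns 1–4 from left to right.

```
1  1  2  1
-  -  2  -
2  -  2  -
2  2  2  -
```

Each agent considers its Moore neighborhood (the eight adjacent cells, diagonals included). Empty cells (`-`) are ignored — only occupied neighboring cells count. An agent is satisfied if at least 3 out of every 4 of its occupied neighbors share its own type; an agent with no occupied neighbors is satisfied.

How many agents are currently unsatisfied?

(1,1)1 1/1 satisfied
(1,2)1 1/3 not
(1,3)2 1/3 not
(1,4)1 0/2 not
(2,3)2 2/4 not
(3,1)2 2/2 satisfied
(3,3)2 3/3 satisfied
(4,1)2 2/2 satisfied
(4,2)2 4/4 satisfied
(4,3)2 2/2 satisfied
Unsatisfied: (1,2), (1,3), (1,4), (2,3) — 4 in total.

4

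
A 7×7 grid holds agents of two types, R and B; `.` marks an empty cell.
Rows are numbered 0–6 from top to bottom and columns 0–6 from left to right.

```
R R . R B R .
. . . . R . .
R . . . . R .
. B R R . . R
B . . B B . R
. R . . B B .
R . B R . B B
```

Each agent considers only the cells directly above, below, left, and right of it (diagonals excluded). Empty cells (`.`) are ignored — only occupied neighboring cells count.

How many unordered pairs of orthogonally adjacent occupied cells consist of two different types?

Scan each occupied cell's neighbors to the right and below so each pair is counted once.
Row 0: R(0,0)–R(0,1)= R(0,3)–B(0,4)≠ B(0,4)–R(0,5)≠ B(0,4)–R(1,4)≠  → 3/4 unlike.
Row 3: B(3,1)–R(3,2)≠ R(3,2)–R(3,3)= R(3,3)–B(4,3)≠ R(3,6)–R(4,6)=  → 2/4 unlike.
Row 4: B(4,3)–B(4,4)= B(4,4)–B(5,4)=  → 0/2 unlike.
Row 5: B(5,4)–B(5,5)= B(5,5)–B(6,5)=  → 0/2 unlike.
Row 6: B(6,2)–R(6,3)≠ B(6,5)–B(6,6)=  → 1/2 unlike.
Total adjacent occupied pairs: 14; unlike-type pairs: 6.

6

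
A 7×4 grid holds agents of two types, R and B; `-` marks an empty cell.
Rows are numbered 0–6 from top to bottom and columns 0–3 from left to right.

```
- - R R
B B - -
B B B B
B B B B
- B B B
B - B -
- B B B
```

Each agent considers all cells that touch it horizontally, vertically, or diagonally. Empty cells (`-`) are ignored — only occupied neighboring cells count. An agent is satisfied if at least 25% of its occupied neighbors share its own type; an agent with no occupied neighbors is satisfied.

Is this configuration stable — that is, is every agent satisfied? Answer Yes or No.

Yes

Row 0: (0,2)R 1/2 ✓ · (0,3)R 1/1 ✓
Row 1: (1,0)B 3/3 ✓ · (1,1)B 4/5 ✓
Row 2: (2,0)B 5/5 ✓ · (2,1)B 7/7 ✓ · (2,2)B 6/6 ✓ · (2,3)B 3/3 ✓
Row 3: (3,0)B 4/4 ✓ · (3,1)B 7/7 ✓ · (3,2)B 8/8 ✓ · (3,3)B 5/5 ✓
Row 4: (4,1)B 6/6 ✓ · (4,2)B 6/6 ✓ · (4,3)B 4/4 ✓
Row 5: (5,0)B 2/2 ✓ · (5,2)B 6/6 ✓
Row 6: (6,1)B 3/3 ✓ · (6,2)B 3/3 ✓ · (6,3)B 2/2 ✓
All meet the threshold, so the configuration is stable.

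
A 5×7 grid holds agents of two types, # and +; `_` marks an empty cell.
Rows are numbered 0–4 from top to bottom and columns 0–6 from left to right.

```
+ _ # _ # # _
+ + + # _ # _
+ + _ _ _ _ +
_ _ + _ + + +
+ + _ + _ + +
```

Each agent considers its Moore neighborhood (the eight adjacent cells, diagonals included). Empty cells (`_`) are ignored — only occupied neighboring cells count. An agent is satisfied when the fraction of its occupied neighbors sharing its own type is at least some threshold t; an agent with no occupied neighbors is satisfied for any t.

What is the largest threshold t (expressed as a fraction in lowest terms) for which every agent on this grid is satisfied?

Row 0: (0,0)+ 2/2 · (0,2)# 1/3 · (0,4)# 3/3 · (0,5)# 2/2
Row 1: (1,0)+ 4/4 · (1,1)+ 5/6 · (1,2)+ 2/4 · (1,3)# 2/3 · (1,5)# 2/3
Row 2: (2,0)+ 3/3 · (2,1)+ 5/5 · (2,6)+ 2/3
Row 3: (3,2)+ 3/3 · (3,4)+ 3/3 · (3,5)+ 5/5 · (3,6)+ 4/4
Row 4: (4,0)+ 1/1 · (4,1)+ 2/2 · (4,3)+ 2/2 · (4,5)+ 4/4 · (4,6)+ 3/3
The smallest same-type fraction is 1/3 at (0,2), which reduces to 1/3. Any threshold above that leaves this agent unsatisfied.

1/3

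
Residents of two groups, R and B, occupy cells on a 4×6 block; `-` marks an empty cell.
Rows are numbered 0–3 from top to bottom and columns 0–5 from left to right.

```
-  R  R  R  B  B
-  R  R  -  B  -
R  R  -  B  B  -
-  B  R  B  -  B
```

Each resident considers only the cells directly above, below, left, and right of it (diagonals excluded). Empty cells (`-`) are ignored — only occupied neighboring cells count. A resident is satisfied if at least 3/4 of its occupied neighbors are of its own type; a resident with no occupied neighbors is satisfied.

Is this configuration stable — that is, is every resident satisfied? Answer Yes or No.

No

(0,1)R 2/2 satisfied
(0,2)R 3/3 satisfied
(0,3)R 1/2 not
(0,4)B 2/3 not
(0,5)B 1/1 satisfied
(1,1)R 3/3 satisfied
(1,2)R 2/2 satisfied
(1,4)B 2/2 satisfied
(2,0)R 1/1 satisfied
(2,1)R 2/3 not
(2,3)B 2/2 satisfied
(2,4)B 2/2 satisfied
(3,1)B 0/2 not
(3,2)R 0/2 not
(3,3)B 1/2 not
(3,5)B 0/0 satisfied
For instance (0,3) has only 1/2 same-type neighbors, below 3/4.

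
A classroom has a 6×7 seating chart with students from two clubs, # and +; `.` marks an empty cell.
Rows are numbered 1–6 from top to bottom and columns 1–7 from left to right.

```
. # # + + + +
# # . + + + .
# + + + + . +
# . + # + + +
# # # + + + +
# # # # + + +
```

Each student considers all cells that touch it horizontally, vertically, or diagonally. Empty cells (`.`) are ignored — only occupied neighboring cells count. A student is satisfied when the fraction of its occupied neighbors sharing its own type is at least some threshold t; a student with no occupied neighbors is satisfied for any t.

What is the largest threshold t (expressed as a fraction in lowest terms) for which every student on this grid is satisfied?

1/8

Row 1: (1,2)# 3/3 · (1,3)# 2/4 · (1,4)+ 3/4 · (1,5)+ 5/5 · (1,6)+ 4/4 · (1,7)+ 2/2
Row 2: (2,1)# 3/4 · (2,2)# 4/6 · (2,4)+ 6/7 · (2,5)+ 7/7 · (2,6)+ 6/6
Row 3: (3,1)# 3/4 · (3,2)+ 2/6 · (3,3)+ 4/6 · (3,4)+ 6/7 · (3,5)+ 6/7 · (3,7)+ 3/3
Row 4: (4,1)# 3/4 · (4,3)+ 4/7 · (4,4)# 1/8 · (4,5)+ 6/7 · (4,6)+ 7/7 · (4,7)+ 4/4
Row 5: (5,1)# 4/4 · (5,2)# 6/7 · (5,3)# 5/7 · (5,4)+ 4/8 · (5,5)+ 6/8 · (5,6)+ 8/8 · (5,7)+ 5/5
Row 6: (6,1)# 3/3 · (6,2)# 5/5 · (6,3)# 4/5 · (6,4)# 2/5 · (6,5)+ 4/5 · (6,6)+ 5/5 · (6,7)+ 3/3
The smallest same-type fraction is 1/8 at (4,4), which reduces to 1/8. Any threshold above that leaves this student unsatisfied.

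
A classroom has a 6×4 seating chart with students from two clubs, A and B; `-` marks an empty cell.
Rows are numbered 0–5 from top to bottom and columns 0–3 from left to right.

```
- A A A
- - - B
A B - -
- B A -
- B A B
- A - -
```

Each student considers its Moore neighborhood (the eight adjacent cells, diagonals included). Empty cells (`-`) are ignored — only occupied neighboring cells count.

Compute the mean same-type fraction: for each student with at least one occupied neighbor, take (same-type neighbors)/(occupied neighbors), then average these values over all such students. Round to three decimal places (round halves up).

0.354

Row 0: (0,1)A 1/1 · (0,2)A 2/3 · (0,3)A 1/2
Row 1: (1,3)B 0/2
Row 2: (2,0)A 0/2 · (2,1)B 1/3
Row 3: (3,1)B 2/5 · (3,2)A 1/5
Row 4: (4,1)B 1/4 · (4,2)A 2/5 · (4,3)B 0/2
Row 5: (5,1)A 1/2
Sum over 12 students: 1/1 + 2/3 + 1/2 + 0/2 + 0/2 + 1/3 + 2/5 + 1/5 + 1/4 + 2/5 + 0/2 + 1/2 = 17/4; mean = 17/4 ÷ 12 = 17/48 = 0.354166… → 0.354.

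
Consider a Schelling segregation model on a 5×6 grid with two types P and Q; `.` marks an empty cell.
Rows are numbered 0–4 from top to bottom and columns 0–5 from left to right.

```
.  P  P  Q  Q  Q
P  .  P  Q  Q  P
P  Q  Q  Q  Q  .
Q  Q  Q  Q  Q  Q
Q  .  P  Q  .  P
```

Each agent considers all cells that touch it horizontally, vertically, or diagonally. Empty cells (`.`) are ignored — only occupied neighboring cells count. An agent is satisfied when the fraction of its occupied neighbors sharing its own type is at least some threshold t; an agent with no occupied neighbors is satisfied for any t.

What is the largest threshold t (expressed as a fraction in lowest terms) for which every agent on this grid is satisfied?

0/1

(0,1)P 3/3
(0,2)P 2/4
(0,3)Q 3/5
(0,4)Q 4/5
(0,5)Q 2/3
(1,0)P 2/3
(1,2)P 2/7
(1,3)Q 6/8
(1,4)Q 6/7
(1,5)P 0/4
(2,0)P 1/4
(2,1)Q 4/7
(2,2)Q 6/7
(2,3)Q 7/8
(2,4)Q 6/7
(3,0)Q 3/4
(3,1)Q 5/7
(3,2)Q 6/7
(3,3)Q 6/7
(3,4)Q 5/6
(3,5)Q 2/3
(4,0)Q 2/2
(4,2)P 0/4
(4,3)Q 3/4
(4,5)P 0/2
The smallest same-type fraction is 0/4 at (1,5), which reduces to 0/1. Any threshold above that leaves this agent unsatisfied.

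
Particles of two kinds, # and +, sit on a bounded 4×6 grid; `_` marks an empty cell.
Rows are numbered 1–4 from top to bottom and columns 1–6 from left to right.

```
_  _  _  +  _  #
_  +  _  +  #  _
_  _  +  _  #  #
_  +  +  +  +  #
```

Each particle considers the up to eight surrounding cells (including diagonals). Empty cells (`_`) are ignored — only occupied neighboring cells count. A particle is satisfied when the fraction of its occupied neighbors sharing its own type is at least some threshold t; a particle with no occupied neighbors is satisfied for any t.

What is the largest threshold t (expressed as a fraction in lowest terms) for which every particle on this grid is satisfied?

1/4

Row 1: (1,4)+ 1/2 · (1,6)# 1/1
Row 2: (2,2)+ 1/1 · (2,4)+ 2/4 · (2,5)# 3/5
Row 3: (3,3)+ 5/5 · (3,5)# 3/6 · (3,6)# 3/4
Row 4: (4,2)+ 2/2 · (4,3)+ 3/3 · (4,4)+ 3/4 · (4,5)+ 1/4 · (4,6)# 2/3
The smallest same-type fraction is 1/4 at (4,5), which reduces to 1/4. Any threshold above that leaves this particle unsatisfied.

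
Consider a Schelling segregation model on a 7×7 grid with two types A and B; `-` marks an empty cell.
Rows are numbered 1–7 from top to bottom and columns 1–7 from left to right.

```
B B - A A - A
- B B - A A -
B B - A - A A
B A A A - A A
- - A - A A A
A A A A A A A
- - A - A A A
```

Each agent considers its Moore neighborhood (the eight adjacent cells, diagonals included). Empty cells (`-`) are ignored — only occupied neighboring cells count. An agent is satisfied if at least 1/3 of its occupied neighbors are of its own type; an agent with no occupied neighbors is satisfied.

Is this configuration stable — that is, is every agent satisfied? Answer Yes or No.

(1,1)B 2/2 satisfied
(1,2)B 3/3 satisfied
(1,4)A 2/3 satisfied
(1,5)A 3/3 satisfied
(1,7)A 1/1 satisfied
(2,2)B 5/5 satisfied
(2,3)B 3/5 satisfied
(2,5)A 5/5 satisfied
(2,6)A 5/5 satisfied
(3,1)B 3/4 satisfied
(3,2)B 4/6 satisfied
(3,4)A 3/4 satisfied
(3,6)A 5/5 satisfied
(3,7)A 4/4 satisfied
(4,1)B 2/3 satisfied
(4,2)A 2/5 satisfied
(4,3)A 4/5 satisfied
(4,4)A 4/4 satisfied
(4,6)A 6/6 satisfied
(4,7)A 5/5 satisfied
(5,3)A 6/6 satisfied
(5,5)A 6/6 satisfied
(5,6)A 7/7 satisfied
(5,7)A 5/5 satisfied
(6,1)A 1/1 satisfied
(6,2)A 4/4 satisfied
(6,3)A 4/4 satisfied
(6,4)A 6/6 satisfied
(6,5)A 6/6 satisfied
(6,6)A 8/8 satisfied
(6,7)A 5/5 satisfied
(7,3)A 3/3 satisfied
(7,5)A 4/4 satisfied
(7,6)A 5/5 satisfied
(7,7)A 3/3 satisfied
All meet the threshold, so the configuration is stable.

Yes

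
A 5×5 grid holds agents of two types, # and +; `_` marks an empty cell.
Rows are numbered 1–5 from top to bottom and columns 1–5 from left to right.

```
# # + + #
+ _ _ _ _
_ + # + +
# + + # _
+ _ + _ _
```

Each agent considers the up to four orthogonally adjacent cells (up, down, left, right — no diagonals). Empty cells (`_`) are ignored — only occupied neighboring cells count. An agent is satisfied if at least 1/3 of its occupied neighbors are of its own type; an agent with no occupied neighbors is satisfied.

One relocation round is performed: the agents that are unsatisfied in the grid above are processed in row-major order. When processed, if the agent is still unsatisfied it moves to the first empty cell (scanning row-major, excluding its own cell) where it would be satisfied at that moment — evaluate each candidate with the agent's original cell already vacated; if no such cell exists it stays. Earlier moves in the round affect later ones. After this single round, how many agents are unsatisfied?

Initially unsatisfied (in order): (1,5), (2,1), (3,3), (4,1), (4,4), (5,1).
  (1,5) → (2,2).
  (2,1) → (1,5).
  (3,3) → (2,1).
  (4,1) → (2,3).
  (4,4) → (2,4).
  (5,1): now satisfied by earlier moves; stays.
Resulting grid:
# # + + +
# # # # _
_ + _ + +
_ + + _ _
+ _ + _ _
All satisfied now.

0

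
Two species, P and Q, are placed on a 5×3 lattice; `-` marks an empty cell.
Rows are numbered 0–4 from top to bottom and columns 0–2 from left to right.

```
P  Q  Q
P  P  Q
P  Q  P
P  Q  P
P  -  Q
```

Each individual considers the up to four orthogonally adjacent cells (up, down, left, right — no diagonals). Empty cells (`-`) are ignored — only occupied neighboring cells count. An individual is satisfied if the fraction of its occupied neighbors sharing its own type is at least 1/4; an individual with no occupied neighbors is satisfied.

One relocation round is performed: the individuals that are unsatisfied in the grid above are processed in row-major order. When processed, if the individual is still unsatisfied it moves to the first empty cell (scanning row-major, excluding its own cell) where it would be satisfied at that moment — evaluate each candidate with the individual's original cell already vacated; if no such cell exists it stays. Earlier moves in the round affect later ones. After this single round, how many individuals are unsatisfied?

0

Initially unsatisfied (in order): (4,2).
  (4,2) → (4,1).
Resulting grid:
P Q Q
P P Q
P Q P
P Q P
P Q -
All satisfied now.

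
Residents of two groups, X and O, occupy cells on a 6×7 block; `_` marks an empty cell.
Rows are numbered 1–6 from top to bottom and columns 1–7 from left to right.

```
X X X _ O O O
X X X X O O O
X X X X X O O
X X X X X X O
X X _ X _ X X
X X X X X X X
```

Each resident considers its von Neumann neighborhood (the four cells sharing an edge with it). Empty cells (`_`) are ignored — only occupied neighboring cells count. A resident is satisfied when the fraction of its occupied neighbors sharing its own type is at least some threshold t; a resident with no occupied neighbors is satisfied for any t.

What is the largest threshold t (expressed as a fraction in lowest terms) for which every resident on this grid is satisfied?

Row 1: (1,1)X 2/2 · (1,2)X 3/3 · (1,3)X 2/2 · (1,5)O 2/2 · (1,6)O 3/3 · (1,7)O 2/2
Row 2: (2,1)X 3/3 · (2,2)X 4/4 · (2,3)X 4/4 · (2,4)X 2/3 · (2,5)O 2/4 · (2,6)O 4/4 · (2,7)O 3/3
Row 3: (3,1)X 3/3 · (3,2)X 4/4 · (3,3)X 4/4 · (3,4)X 4/4 · (3,5)X 2/4 · (3,6)O 2/4 · (3,7)O 3/3
Row 4: (4,1)X 3/3 · (4,2)X 4/4 · (4,3)X 3/3 · (4,4)X 4/4 · (4,5)X 3/3 · (4,6)X 2/4 · (4,7)O 1/3
Row 5: (5,1)X 3/3 · (5,2)X 3/3 · (5,4)X 2/2 · (5,6)X 3/3 · (5,7)X 2/3
Row 6: (6,1)X 2/2 · (6,2)X 3/3 · (6,3)X 2/2 · (6,4)X 3/3 · (6,5)X 2/2 · (6,6)X 3/3 · (6,7)X 2/2
The smallest same-type fraction is 1/3 at (4,7), which reduces to 1/3. Any threshold above that leaves this resident unsatisfied.

1/3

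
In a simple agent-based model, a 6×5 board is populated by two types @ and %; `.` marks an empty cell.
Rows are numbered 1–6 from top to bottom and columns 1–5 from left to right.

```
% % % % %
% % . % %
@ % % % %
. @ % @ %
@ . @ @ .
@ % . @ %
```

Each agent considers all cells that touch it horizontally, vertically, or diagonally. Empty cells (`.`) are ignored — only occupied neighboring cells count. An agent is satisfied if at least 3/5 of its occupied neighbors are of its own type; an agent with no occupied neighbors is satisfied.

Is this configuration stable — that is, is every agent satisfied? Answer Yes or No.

No

Row 1: (1,1)% 3/3 ✓ · (1,2)% 4/4 ✓ · (1,3)% 4/4 ✓ · (1,4)% 4/4 ✓ · (1,5)% 3/3 ✓
Row 2: (2,1)% 4/5 ✓ · (2,2)% 6/7 ✓ · (2,4)% 7/7 ✓ · (2,5)% 5/5 ✓
Row 3: (3,1)@ 1/4 ✗ · (3,2)% 4/6 ✓ · (3,3)% 5/7 ✓ · (3,4)% 6/7 ✓ · (3,5)% 4/5 ✓
Row 4: (4,2)@ 3/6 ✗ · (4,3)% 3/7 ✗ · (4,4)@ 2/7 ✗ · (4,5)% 2/4 ✗
Row 5: (5,1)@ 2/3 ✓ · (5,3)@ 4/6 ✓ · (5,4)@ 3/6 ✗
Row 6: (6,1)@ 1/2 ✗ · (6,2)% 0/3 ✗ · (6,4)@ 2/3 ✓ · (6,5)% 0/2 ✗
For instance (3,1) has only 1/4 same-type neighbors, below 3/5.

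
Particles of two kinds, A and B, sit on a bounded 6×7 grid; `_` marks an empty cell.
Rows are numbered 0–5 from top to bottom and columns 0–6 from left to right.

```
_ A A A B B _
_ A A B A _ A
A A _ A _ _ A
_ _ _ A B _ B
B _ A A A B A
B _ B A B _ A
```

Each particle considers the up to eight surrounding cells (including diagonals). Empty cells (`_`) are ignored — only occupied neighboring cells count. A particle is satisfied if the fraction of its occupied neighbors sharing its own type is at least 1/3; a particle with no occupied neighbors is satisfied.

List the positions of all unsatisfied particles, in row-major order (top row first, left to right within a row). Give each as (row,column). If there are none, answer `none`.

Row 0: (0,1)A 3/3 ok · (0,2)A 4/5 ok · (0,3)A 3/5 ok · (0,4)B 2/4 ok · (0,5)B 1/3 ok
Row 1: (1,1)A 5/5 ok · (1,2)A 6/7 ok · (1,3)B 1/6 unhappy · (1,4)A 2/5 ok · (1,6)A 1/2 ok
Row 2: (2,0)A 2/2 ok · (2,1)A 3/3 ok · (2,3)A 3/5 ok · (2,6)A 1/2 ok
Row 3: (3,3)A 4/5 ok · (3,4)B 1/5 unhappy · (3,6)B 1/3 ok
Row 4: (4,0)B 1/1 ok · (4,2)A 3/4 ok · (4,3)A 4/7 ok · (4,4)A 3/6 ok · (4,5)B 3/6 ok · (4,6)A 1/3 ok
Row 5: (5,0)B 1/1 ok · (5,2)B 0/3 unhappy · (5,3)A 3/5 ok · (5,4)B 1/4 unhappy · (5,6)A 1/2 ok

(1,3), (3,4), (5,2), (5,4)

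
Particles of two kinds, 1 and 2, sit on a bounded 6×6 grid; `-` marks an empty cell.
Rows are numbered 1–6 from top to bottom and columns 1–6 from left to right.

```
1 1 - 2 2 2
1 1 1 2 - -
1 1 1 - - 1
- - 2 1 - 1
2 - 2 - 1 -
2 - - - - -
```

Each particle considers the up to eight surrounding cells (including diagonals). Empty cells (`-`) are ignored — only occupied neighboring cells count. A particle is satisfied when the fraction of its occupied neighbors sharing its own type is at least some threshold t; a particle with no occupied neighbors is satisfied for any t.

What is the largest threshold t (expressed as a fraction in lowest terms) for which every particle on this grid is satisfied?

1/4

(1,1)1 3/3
(1,2)1 4/4
(1,4)2 2/3
(1,5)2 3/3
(1,6)2 1/1
(2,1)1 5/5
(2,2)1 7/7
(2,3)1 4/6
(2,4)2 2/4
(3,1)1 3/3
(3,2)1 5/6
(3,3)1 4/6
(3,6)1 1/1
(4,3)2 1/4
(4,4)1 2/4
(4,6)1 2/2
(5,1)2 1/1
(5,3)2 1/2
(5,5)1 2/2
(6,1)2 1/1
The smallest same-type fraction is 1/4 at (4,3), which reduces to 1/4. Any threshold above that leaves this particle unsatisfied.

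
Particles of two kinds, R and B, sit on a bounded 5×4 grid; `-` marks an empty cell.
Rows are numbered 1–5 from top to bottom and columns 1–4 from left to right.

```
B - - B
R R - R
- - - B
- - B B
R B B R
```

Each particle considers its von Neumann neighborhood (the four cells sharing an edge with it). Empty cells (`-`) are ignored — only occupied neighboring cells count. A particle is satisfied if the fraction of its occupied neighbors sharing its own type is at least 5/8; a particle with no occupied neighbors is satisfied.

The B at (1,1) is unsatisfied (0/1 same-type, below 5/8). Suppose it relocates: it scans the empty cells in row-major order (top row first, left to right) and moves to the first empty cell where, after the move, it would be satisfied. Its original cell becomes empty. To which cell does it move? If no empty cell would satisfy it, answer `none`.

Vacating (1,1). Empty cells in order:
  (1,2): 0/1 same-type → still unsatisfied.
  (1,3): 1/1 same-type → satisfied — stop here.

(1,3)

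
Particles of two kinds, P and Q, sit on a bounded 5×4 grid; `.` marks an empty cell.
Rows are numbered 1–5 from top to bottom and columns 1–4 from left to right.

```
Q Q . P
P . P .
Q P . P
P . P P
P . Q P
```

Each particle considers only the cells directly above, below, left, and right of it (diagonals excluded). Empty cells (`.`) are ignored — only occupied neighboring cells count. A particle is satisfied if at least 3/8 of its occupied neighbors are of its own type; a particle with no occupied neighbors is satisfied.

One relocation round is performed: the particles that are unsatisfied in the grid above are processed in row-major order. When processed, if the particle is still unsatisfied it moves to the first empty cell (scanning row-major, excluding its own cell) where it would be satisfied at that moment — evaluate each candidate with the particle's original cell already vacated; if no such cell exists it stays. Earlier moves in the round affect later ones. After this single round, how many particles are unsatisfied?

1

Initially unsatisfied (in order): (2,1), (3,1), (3,2), (5,3).
  (2,1) → (1,3).
  (3,1) → (2,1).
  (3,2): now satisfied by earlier moves; stays.
  (5,3) → (2,2).
Resulting grid:
Q Q P P
Q Q P .
. P . P
P . P P
P . . P
Unsatisfied now: (3,2).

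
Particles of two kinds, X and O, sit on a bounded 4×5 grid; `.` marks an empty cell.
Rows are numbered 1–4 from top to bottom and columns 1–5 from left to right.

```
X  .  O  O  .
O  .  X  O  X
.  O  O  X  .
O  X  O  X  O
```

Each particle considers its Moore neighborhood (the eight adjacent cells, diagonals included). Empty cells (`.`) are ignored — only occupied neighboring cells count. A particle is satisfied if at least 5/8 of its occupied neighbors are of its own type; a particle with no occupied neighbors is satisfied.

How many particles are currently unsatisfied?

13

(1,1)X 0/1 ✗
(1,3)O 2/3 ✓
(1,4)O 2/4 ✗
(2,1)O 1/2 ✗
(2,3)X 1/6 ✗
(2,4)O 3/6 ✗
(2,5)X 1/3 ✗
(3,2)O 4/6 ✓
(3,3)O 3/7 ✗
(3,4)X 3/7 ✗
(4,1)O 1/2 ✗
(4,2)X 0/4 ✗
(4,3)O 2/5 ✗
(4,4)X 1/4 ✗
(4,5)O 0/2 ✗
Unsatisfied: (1,1), (1,4), (2,1), (2,3), (2,4), (2,5), (3,3), (3,4), (4,1), (4,2), (4,3), (4,4), (4,5) — 13 in total.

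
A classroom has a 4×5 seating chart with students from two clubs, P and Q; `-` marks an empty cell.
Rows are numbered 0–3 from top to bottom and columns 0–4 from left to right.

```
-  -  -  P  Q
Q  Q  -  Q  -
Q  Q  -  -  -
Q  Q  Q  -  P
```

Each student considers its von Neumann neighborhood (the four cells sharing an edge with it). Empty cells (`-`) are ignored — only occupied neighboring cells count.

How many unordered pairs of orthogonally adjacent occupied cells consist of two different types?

Scan each occupied cell's neighbors to the right and below so each pair is counted once.
From row 0: 2 unlike of 2 pairs (running 2/2).
From row 1: 0 unlike of 3 pairs (running 2/5).
From row 2: 0 unlike of 3 pairs (running 2/8).
From row 3: 0 unlike of 2 pairs (running 2/10).
Total adjacent occupied pairs: 10; unlike-type pairs: 2.

2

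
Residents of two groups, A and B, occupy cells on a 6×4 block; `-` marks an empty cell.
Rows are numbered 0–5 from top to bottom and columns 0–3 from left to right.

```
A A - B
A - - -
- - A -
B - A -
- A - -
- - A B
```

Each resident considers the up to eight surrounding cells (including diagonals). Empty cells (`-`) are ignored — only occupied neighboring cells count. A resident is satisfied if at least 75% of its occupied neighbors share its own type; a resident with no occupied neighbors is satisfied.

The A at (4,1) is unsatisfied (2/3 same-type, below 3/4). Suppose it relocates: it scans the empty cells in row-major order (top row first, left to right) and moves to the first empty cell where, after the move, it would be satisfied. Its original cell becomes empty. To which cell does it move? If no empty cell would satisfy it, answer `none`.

Vacating (4,1). Empty cells in order:
  (0,2): 1/2 same-type → still unsatisfied.
  (1,1): 4/4 same-type → satisfied — stop here.

(1,1)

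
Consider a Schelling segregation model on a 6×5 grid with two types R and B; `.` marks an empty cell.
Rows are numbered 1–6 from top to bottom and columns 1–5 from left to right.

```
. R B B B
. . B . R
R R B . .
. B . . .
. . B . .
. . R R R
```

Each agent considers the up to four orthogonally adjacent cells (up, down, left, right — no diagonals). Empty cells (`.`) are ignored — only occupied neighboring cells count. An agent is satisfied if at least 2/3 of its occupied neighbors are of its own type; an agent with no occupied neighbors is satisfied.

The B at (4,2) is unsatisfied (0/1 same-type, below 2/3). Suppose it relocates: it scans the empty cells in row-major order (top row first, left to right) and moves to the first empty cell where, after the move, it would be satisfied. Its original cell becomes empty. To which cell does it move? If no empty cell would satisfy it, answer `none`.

Vacating (4,2). Empty cells in order:
  (1,1): 0/1 same-type → still unsatisfied.
  (2,1): 0/1 same-type → still unsatisfied.
  (2,2): 1/3 same-type → still unsatisfied.
  (2,4): 2/3 same-type → satisfied — stop here.

(2,4)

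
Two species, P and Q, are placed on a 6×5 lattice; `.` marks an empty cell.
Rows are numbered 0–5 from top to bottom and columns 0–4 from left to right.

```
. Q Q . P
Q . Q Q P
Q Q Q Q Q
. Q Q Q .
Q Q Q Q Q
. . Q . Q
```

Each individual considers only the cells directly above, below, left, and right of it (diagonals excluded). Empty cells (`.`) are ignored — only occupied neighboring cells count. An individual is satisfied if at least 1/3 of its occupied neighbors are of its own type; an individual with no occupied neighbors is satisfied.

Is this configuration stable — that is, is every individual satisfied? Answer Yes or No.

Yes

Row 0: (0,1)Q 1/1 satisfied · (0,2)Q 2/2 satisfied · (0,4)P 1/1 satisfied
Row 1: (1,0)Q 1/1 satisfied · (1,2)Q 3/3 satisfied · (1,3)Q 2/3 satisfied · (1,4)P 1/3 satisfied
Row 2: (2,0)Q 2/2 satisfied · (2,1)Q 3/3 satisfied · (2,2)Q 4/4 satisfied · (2,3)Q 4/4 satisfied · (2,4)Q 1/2 satisfied
Row 3: (3,1)Q 3/3 satisfied · (3,2)Q 4/4 satisfied · (3,3)Q 3/3 satisfied
Row 4: (4,0)Q 1/1 satisfied · (4,1)Q 3/3 satisfied · (4,2)Q 4/4 satisfied · (4,3)Q 3/3 satisfied · (4,4)Q 2/2 satisfied
Row 5: (5,2)Q 1/1 satisfied · (5,4)Q 1/1 satisfied
All meet the threshold, so the configuration is stable.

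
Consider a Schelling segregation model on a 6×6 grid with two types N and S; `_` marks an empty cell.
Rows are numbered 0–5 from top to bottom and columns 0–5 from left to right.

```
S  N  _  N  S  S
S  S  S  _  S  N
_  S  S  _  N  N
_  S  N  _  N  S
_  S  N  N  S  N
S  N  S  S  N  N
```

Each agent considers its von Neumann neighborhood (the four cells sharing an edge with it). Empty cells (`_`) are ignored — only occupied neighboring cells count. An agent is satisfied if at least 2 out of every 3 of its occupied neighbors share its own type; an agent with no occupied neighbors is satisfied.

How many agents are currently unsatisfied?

Row 0: (0,0)S 1/2 unhappy · (0,1)N 0/2 unhappy · (0,3)N 0/1 unhappy · (0,4)S 2/3 ok · (0,5)S 1/2 unhappy
Row 1: (1,0)S 2/2 ok · (1,1)S 3/4 ok · (1,2)S 2/2 ok · (1,4)S 1/3 unhappy · (1,5)N 1/3 unhappy
Row 2: (2,1)S 3/3 ok · (2,2)S 2/3 ok · (2,4)N 2/3 ok · (2,5)N 2/3 ok
Row 3: (3,1)S 2/3 ok · (3,2)N 1/3 unhappy · (3,4)N 1/3 unhappy · (3,5)S 0/3 unhappy
Row 4: (4,1)S 1/3 unhappy · (4,2)N 2/4 unhappy · (4,3)N 1/3 unhappy · (4,4)S 0/4 unhappy · (4,5)N 1/3 unhappy
Row 5: (5,0)S 0/1 unhappy · (5,1)N 0/3 unhappy · (5,2)S 1/3 unhappy · (5,3)S 1/3 unhappy · (5,4)N 1/3 unhappy · (5,5)N 2/2 ok
Unsatisfied: (0,0), (0,1), (0,3), (0,5), (1,4), (1,5), (3,2), (3,4), (3,5), (4,1), (4,2), (4,3), (4,4), (4,5), (5,0), (5,1), (5,2), (5,3), (5,4) — 19 in total.

19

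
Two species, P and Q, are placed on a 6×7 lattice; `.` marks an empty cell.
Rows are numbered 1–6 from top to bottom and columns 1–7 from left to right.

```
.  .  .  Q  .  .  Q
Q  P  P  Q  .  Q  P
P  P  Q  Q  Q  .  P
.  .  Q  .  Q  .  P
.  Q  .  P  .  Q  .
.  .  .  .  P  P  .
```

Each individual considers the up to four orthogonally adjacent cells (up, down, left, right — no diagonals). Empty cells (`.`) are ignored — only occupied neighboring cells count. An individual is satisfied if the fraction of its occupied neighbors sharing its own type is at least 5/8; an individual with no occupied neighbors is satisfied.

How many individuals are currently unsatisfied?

9

Row 1: (1,4)Q 1/1 satisfied · (1,7)Q 0/1 not
Row 2: (2,1)Q 0/2 not · (2,2)P 2/3 satisfied · (2,3)P 1/3 not · (2,4)Q 2/3 satisfied · (2,6)Q 0/1 not · (2,7)P 1/3 not
Row 3: (3,1)P 1/2 not · (3,2)P 2/3 satisfied · (3,3)Q 2/4 not · (3,4)Q 3/3 satisfied · (3,5)Q 2/2 satisfied · (3,7)P 2/2 satisfied
Row 4: (4,3)Q 1/1 satisfied · (4,5)Q 1/1 satisfied · (4,7)P 1/1 satisfied
Row 5: (5,2)Q 0/0 satisfied · (5,4)P 0/0 satisfied · (5,6)Q 0/1 not
Row 6: (6,5)P 1/1 satisfied · (6,6)P 1/2 not
Unsatisfied: (1,7), (2,1), (2,3), (2,6), (2,7), (3,1), (3,3), (5,6), (6,6) — 9 in total.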